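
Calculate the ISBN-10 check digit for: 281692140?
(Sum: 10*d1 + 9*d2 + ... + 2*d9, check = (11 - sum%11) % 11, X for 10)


Weighted sum: 222
222 mod 11 = 2

Check digit: 9


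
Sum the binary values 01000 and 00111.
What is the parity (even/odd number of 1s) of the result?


01000 = 8
00111 = 7
Sum = 15 = 1111
1s count = 4

even parity (4 ones in 1111)


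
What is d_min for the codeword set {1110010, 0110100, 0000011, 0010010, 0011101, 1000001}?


Comparing all pairs, minimum distance: 2
Can detect 1 errors, correct 0 errors

2


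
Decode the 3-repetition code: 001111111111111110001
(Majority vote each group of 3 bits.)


Groups: 001, 111, 111, 111, 111, 110, 001
Majority votes: 0111110

0111110


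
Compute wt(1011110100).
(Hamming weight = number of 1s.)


Counting 1s in 1011110100

6


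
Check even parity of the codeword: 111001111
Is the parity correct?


Number of 1s: 7

No, parity error (7 ones)


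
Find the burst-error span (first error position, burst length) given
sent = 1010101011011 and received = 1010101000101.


XOR: 0000000011110

Burst at position 8, length 4


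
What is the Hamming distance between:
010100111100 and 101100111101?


XOR: 111000000001
Count of 1s: 4

4


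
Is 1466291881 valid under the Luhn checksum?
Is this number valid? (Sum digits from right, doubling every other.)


Luhn sum = 46
46 mod 10 = 6

Invalid (Luhn sum mod 10 = 6)


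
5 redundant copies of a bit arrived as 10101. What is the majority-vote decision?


Ones: 3 out of 5
Threshold: 3

1 (3/5 voted 1)


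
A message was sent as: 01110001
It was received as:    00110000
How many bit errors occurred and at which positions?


XOR: 01000001

2 error(s) at position(s): 1, 7


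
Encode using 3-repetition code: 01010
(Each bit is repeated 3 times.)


Each bit -> 3 copies

000111000111000


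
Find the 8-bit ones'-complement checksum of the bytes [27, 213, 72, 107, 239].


Sum = 658 mod 256 = 146
Complement = 109

109


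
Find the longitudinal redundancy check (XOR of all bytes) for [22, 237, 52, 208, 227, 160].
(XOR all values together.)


XOR chain: 22 ^ 237 ^ 52 ^ 208 ^ 227 ^ 160 = 92

92


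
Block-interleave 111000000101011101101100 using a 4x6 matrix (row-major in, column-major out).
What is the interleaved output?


Matrix:
  111000
  000101
  011101
  101100
Read columns: 100110101011011100000110

100110101011011100000110


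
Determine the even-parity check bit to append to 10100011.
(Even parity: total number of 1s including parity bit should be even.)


Number of 1s in data: 4
Parity bit: 0

0


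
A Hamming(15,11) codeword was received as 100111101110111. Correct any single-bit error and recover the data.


Syndrome = 5: error at position 5

Data: 00111110111 (corrected bit 5)


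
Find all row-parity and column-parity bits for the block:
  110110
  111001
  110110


Row parities: 000
Column parities: 111001

Row P: 000, Col P: 111001, Corner: 0


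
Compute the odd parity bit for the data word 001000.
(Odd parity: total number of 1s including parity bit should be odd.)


Number of 1s in data: 1
Parity bit: 0

0


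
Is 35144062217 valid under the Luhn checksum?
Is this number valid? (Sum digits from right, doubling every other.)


Luhn sum = 38
38 mod 10 = 8

Invalid (Luhn sum mod 10 = 8)


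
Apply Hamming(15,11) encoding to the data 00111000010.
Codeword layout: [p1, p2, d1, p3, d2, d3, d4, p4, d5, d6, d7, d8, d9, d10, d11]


Parity bits: p1=0, p2=1, p3=1, p4=0

010101101000010


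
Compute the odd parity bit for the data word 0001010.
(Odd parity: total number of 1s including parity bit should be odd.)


Number of 1s in data: 2
Parity bit: 1

1


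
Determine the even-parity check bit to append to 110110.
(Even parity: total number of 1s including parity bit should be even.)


Number of 1s in data: 4
Parity bit: 0

0


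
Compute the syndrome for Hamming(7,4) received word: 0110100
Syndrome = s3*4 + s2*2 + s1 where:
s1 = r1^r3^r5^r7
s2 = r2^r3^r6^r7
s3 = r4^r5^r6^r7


s1=0, s2=0, s3=1

Syndrome = 4 (error at position 4)


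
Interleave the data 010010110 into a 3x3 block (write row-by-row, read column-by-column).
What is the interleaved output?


Matrix:
  010
  010
  110
Read columns: 001111000

001111000


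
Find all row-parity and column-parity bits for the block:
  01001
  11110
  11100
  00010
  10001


Row parities: 00110
Column parities: 11000

Row P: 00110, Col P: 11000, Corner: 0


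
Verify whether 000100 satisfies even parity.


Number of 1s: 1

No, parity error (1 ones)


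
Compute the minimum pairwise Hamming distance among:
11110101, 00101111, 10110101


Comparing all pairs, minimum distance: 1
Can detect 0 errors, correct 0 errors

1


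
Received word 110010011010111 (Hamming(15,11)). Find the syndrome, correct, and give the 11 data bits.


Syndrome = 0: no error detected

Data: 01001010111 (no errors)


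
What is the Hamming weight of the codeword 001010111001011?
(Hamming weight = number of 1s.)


Counting 1s in 001010111001011

8


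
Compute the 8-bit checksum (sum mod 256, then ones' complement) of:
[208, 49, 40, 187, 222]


Sum = 706 mod 256 = 194
Complement = 61

61


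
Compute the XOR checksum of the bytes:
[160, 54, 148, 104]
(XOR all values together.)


XOR chain: 160 ^ 54 ^ 148 ^ 104 = 106

106


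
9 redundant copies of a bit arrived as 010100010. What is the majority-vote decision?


Ones: 3 out of 9
Threshold: 5

0 (3/9 voted 1)


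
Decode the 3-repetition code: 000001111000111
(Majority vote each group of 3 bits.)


Groups: 000, 001, 111, 000, 111
Majority votes: 00101

00101


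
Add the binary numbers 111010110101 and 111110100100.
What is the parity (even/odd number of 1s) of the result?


111010110101 = 3765
111110100100 = 4004
Sum = 7769 = 1111001011001
1s count = 8

even parity (8 ones in 1111001011001)


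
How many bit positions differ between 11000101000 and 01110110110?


XOR: 10110011110
Count of 1s: 7

7


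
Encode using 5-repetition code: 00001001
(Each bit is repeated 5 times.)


Each bit -> 5 copies

0000000000000000000011111000000000011111


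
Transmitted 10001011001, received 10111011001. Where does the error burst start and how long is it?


XOR: 00110000000

Burst at position 2, length 2


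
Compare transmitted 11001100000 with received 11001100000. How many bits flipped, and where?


XOR: 00000000000

0 errors (received matches sent)


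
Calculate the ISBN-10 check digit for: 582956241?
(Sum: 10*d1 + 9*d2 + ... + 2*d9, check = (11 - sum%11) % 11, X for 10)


Weighted sum: 283
283 mod 11 = 8

Check digit: 3


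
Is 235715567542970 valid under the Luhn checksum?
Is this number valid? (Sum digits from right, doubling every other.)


Luhn sum = 58
58 mod 10 = 8

Invalid (Luhn sum mod 10 = 8)


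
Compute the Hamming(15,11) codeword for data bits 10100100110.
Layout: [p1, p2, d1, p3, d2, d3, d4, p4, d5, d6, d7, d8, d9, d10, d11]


Parity bits: p1=0, p2=0, p3=1, p4=1

001101010100110


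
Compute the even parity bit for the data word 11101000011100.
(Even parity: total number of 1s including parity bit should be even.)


Number of 1s in data: 7
Parity bit: 1

1


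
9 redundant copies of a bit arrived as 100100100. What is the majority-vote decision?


Ones: 3 out of 9
Threshold: 5

0 (3/9 voted 1)


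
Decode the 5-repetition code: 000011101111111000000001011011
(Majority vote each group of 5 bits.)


Groups: 00001, 11011, 11111, 00000, 00010, 11011
Majority votes: 011001

011001


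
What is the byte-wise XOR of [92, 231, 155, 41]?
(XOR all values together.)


XOR chain: 92 ^ 231 ^ 155 ^ 41 = 9

9


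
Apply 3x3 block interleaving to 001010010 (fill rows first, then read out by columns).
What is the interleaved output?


Matrix:
  001
  010
  010
Read columns: 000011100

000011100


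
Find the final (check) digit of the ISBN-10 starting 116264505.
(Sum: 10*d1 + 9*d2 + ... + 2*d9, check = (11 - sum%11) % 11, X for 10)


Weighted sum: 167
167 mod 11 = 2

Check digit: 9


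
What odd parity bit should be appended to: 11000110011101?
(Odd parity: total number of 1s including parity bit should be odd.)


Number of 1s in data: 8
Parity bit: 1

1


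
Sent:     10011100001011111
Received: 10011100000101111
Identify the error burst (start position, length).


XOR: 00000000001110000

Burst at position 10, length 3


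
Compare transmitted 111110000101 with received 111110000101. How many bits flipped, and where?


XOR: 000000000000

0 errors (received matches sent)


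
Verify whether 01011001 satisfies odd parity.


Number of 1s: 4

No, parity error (4 ones)


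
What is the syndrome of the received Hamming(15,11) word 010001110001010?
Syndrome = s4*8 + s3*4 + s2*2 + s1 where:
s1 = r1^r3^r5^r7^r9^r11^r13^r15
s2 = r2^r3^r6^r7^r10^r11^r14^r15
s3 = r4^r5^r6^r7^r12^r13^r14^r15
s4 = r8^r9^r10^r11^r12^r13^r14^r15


s1=1, s2=0, s3=0, s4=1

Syndrome = 9 (error at position 9)


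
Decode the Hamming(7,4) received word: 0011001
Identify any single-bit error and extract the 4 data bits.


Syndrome = 0: no error detected

Data: 1001 (no errors)


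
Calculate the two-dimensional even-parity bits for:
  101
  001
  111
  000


Row parities: 0110
Column parities: 011

Row P: 0110, Col P: 011, Corner: 0


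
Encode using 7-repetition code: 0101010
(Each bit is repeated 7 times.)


Each bit -> 7 copies

0000000111111100000001111111000000011111110000000


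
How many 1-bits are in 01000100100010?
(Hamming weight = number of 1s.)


Counting 1s in 01000100100010

4


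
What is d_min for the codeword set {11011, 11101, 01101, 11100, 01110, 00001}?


Comparing all pairs, minimum distance: 1
Can detect 0 errors, correct 0 errors

1


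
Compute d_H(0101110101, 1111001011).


XOR: 1010111110
Count of 1s: 7

7


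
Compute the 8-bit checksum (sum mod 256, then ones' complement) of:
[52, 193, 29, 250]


Sum = 524 mod 256 = 12
Complement = 243

243


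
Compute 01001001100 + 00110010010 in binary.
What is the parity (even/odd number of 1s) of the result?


01001001100 = 588
00110010010 = 402
Sum = 990 = 1111011110
1s count = 8

even parity (8 ones in 1111011110)


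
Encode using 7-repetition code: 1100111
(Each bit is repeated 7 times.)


Each bit -> 7 copies

1111111111111100000000000000111111111111111111111


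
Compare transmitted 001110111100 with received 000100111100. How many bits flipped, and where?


XOR: 001010000000

2 error(s) at position(s): 2, 4


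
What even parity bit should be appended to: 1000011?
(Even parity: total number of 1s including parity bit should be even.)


Number of 1s in data: 3
Parity bit: 1

1


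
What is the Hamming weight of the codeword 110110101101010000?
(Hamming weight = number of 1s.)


Counting 1s in 110110101101010000

9


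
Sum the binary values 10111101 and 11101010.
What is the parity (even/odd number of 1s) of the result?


10111101 = 189
11101010 = 234
Sum = 423 = 110100111
1s count = 6

even parity (6 ones in 110100111)


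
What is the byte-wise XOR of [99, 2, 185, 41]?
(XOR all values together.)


XOR chain: 99 ^ 2 ^ 185 ^ 41 = 241

241


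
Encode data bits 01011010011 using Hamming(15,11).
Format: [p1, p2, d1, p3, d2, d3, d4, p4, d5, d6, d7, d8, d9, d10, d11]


Parity bits: p1=1, p2=0, p3=0, p4=0

100010101010011


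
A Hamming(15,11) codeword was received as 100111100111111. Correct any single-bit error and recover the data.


Syndrome = 0: no error detected

Data: 01110111111 (no errors)


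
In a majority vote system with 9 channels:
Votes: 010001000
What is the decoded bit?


Ones: 2 out of 9
Threshold: 5

0 (2/9 voted 1)


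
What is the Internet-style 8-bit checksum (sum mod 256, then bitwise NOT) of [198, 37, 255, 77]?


Sum = 567 mod 256 = 55
Complement = 200

200


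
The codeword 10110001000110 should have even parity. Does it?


Number of 1s: 6

Yes, parity is correct (6 ones)


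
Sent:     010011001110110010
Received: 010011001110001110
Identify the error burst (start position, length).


XOR: 000000000000111100

Burst at position 12, length 4


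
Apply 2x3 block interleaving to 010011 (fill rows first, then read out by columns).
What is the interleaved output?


Matrix:
  010
  011
Read columns: 001101

001101


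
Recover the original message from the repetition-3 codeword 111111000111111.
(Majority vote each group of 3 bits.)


Groups: 111, 111, 000, 111, 111
Majority votes: 11011

11011


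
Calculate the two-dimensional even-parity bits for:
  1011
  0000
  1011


Row parities: 101
Column parities: 0000

Row P: 101, Col P: 0000, Corner: 0


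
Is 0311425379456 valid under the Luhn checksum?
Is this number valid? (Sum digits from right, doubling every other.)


Luhn sum = 55
55 mod 10 = 5

Invalid (Luhn sum mod 10 = 5)


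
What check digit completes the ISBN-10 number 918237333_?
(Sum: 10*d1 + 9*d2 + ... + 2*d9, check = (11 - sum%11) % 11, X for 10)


Weighted sum: 257
257 mod 11 = 4

Check digit: 7


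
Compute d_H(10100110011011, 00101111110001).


XOR: 10001001101010
Count of 1s: 6

6


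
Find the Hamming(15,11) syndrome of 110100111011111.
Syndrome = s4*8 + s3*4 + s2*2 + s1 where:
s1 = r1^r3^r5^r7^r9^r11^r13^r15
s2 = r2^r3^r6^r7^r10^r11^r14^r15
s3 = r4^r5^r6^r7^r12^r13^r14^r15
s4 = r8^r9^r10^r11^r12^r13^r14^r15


s1=0, s2=1, s3=0, s4=1

Syndrome = 10 (error at position 10)


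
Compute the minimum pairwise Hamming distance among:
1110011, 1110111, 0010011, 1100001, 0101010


Comparing all pairs, minimum distance: 1
Can detect 0 errors, correct 0 errors

1


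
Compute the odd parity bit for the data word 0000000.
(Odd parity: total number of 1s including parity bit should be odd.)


Number of 1s in data: 0
Parity bit: 1

1


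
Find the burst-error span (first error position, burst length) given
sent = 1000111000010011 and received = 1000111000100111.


XOR: 0000000000110100

Burst at position 10, length 4


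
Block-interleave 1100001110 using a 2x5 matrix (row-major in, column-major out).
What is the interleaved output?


Matrix:
  11000
  01110
Read columns: 1011010100

1011010100


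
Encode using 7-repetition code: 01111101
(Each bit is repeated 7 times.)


Each bit -> 7 copies

00000001111111111111111111111111111111111100000001111111


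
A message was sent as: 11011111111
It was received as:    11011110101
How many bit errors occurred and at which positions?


XOR: 00000001010

2 error(s) at position(s): 7, 9


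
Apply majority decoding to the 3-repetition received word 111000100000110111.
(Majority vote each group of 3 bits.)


Groups: 111, 000, 100, 000, 110, 111
Majority votes: 100011

100011


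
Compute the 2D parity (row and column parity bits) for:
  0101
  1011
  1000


Row parities: 011
Column parities: 0110

Row P: 011, Col P: 0110, Corner: 0


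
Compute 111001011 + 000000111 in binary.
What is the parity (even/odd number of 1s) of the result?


111001011 = 459
000000111 = 7
Sum = 466 = 111010010
1s count = 5

odd parity (5 ones in 111010010)


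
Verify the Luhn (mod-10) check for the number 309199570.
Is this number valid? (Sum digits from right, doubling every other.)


Luhn sum = 42
42 mod 10 = 2

Invalid (Luhn sum mod 10 = 2)


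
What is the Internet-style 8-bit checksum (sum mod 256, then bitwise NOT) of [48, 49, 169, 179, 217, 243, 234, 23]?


Sum = 1162 mod 256 = 138
Complement = 117

117


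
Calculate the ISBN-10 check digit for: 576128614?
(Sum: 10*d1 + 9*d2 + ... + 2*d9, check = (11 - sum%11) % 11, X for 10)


Weighted sum: 255
255 mod 11 = 2

Check digit: 9


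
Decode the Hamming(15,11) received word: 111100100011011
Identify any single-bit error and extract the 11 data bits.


Syndrome = 5: error at position 5

Data: 11010011011 (corrected bit 5)


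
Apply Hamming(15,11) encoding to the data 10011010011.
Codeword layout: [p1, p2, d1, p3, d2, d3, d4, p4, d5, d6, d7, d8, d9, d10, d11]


Parity bits: p1=1, p2=1, p3=1, p4=0

111100101010011


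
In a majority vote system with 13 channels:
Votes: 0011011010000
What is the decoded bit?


Ones: 5 out of 13
Threshold: 7

0 (5/13 voted 1)


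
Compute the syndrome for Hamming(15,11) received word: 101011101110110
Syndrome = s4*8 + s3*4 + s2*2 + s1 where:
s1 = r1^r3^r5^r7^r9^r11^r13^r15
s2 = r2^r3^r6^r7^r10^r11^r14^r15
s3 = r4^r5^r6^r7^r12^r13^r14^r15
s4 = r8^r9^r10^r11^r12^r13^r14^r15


s1=1, s2=0, s3=1, s4=1

Syndrome = 13 (error at position 13)


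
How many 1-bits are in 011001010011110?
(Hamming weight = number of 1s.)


Counting 1s in 011001010011110

8


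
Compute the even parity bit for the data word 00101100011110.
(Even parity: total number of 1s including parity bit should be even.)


Number of 1s in data: 7
Parity bit: 1

1


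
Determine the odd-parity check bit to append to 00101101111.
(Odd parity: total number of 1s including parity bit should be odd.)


Number of 1s in data: 7
Parity bit: 0

0


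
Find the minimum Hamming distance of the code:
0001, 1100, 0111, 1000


Comparing all pairs, minimum distance: 1
Can detect 0 errors, correct 0 errors

1


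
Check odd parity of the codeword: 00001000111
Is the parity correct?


Number of 1s: 4

No, parity error (4 ones)


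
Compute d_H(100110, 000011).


XOR: 100101
Count of 1s: 3

3


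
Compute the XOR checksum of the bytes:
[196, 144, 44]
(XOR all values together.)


XOR chain: 196 ^ 144 ^ 44 = 120

120


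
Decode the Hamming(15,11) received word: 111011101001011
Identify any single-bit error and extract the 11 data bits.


Syndrome = 0: no error detected

Data: 11111001011 (no errors)


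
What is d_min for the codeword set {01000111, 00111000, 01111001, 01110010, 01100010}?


Comparing all pairs, minimum distance: 1
Can detect 0 errors, correct 0 errors

1


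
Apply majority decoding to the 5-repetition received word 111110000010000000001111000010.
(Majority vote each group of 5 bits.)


Groups: 11111, 00000, 10000, 00000, 11110, 00010
Majority votes: 100010

100010


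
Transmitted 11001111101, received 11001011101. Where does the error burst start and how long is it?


XOR: 00000100000

Burst at position 5, length 1


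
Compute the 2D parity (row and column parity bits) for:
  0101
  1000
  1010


Row parities: 010
Column parities: 0111

Row P: 010, Col P: 0111, Corner: 1


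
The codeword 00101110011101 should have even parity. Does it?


Number of 1s: 8

Yes, parity is correct (8 ones)


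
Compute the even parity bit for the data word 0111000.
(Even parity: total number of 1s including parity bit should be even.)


Number of 1s in data: 3
Parity bit: 1

1


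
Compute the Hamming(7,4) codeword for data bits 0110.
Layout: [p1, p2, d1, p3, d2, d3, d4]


Parity bits: p1=1, p2=1, p3=0

1100110


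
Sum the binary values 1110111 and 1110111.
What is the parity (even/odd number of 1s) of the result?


1110111 = 119
1110111 = 119
Sum = 238 = 11101110
1s count = 6

even parity (6 ones in 11101110)


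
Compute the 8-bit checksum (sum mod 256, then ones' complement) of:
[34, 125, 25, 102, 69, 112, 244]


Sum = 711 mod 256 = 199
Complement = 56

56


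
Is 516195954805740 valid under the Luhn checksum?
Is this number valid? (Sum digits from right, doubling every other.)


Luhn sum = 62
62 mod 10 = 2

Invalid (Luhn sum mod 10 = 2)


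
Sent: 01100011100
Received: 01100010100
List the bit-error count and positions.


XOR: 00000001000

1 error(s) at position(s): 7


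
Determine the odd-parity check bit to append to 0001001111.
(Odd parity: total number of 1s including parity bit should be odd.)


Number of 1s in data: 5
Parity bit: 0

0


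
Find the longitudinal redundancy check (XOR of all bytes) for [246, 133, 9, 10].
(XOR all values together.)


XOR chain: 246 ^ 133 ^ 9 ^ 10 = 112

112


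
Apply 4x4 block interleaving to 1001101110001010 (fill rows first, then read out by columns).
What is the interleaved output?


Matrix:
  1001
  1011
  1000
  1010
Read columns: 1111000001011100

1111000001011100


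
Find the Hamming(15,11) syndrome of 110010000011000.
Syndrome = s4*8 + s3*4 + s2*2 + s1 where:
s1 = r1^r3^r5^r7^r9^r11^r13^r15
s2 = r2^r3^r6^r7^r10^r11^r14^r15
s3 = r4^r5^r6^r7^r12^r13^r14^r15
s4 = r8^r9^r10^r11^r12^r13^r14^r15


s1=1, s2=0, s3=0, s4=0

Syndrome = 1 (error at position 1)


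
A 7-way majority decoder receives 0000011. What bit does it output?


Ones: 2 out of 7
Threshold: 4

0 (2/7 voted 1)


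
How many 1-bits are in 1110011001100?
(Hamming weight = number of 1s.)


Counting 1s in 1110011001100

7


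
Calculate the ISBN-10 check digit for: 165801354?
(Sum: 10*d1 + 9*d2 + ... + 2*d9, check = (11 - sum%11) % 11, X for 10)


Weighted sum: 200
200 mod 11 = 2

Check digit: 9


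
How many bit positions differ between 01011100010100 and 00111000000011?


XOR: 01100100010111
Count of 1s: 7

7


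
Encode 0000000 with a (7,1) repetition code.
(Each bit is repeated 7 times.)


Each bit -> 7 copies

0000000000000000000000000000000000000000000000000


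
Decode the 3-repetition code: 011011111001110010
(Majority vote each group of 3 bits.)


Groups: 011, 011, 111, 001, 110, 010
Majority votes: 111010

111010


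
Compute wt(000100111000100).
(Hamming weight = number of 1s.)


Counting 1s in 000100111000100

5


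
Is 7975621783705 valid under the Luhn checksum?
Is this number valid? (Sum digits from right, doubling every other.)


Luhn sum = 66
66 mod 10 = 6

Invalid (Luhn sum mod 10 = 6)


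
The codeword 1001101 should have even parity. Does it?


Number of 1s: 4

Yes, parity is correct (4 ones)


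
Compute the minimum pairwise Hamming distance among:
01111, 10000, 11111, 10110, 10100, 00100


Comparing all pairs, minimum distance: 1
Can detect 0 errors, correct 0 errors

1


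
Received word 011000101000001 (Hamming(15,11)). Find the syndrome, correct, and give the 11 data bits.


Syndrome = 0: no error detected

Data: 10011000001 (no errors)


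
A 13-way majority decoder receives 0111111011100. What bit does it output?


Ones: 9 out of 13
Threshold: 7

1 (9/13 voted 1)


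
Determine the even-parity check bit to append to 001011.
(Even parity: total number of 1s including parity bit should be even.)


Number of 1s in data: 3
Parity bit: 1

1


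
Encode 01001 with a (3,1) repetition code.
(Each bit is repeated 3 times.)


Each bit -> 3 copies

000111000000111


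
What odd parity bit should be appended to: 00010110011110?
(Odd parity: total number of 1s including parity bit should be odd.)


Number of 1s in data: 7
Parity bit: 0

0


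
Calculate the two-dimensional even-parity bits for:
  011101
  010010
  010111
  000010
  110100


Row parities: 00011
Column parities: 101110

Row P: 00011, Col P: 101110, Corner: 0


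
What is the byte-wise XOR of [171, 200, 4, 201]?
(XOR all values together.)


XOR chain: 171 ^ 200 ^ 4 ^ 201 = 174

174


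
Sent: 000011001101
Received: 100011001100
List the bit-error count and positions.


XOR: 100000000001

2 error(s) at position(s): 0, 11


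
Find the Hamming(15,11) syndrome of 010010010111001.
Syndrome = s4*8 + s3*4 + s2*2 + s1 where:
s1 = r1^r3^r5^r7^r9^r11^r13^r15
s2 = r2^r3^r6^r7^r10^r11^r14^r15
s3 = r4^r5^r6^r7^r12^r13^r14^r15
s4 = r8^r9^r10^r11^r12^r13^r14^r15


s1=1, s2=0, s3=1, s4=1

Syndrome = 13 (error at position 13)


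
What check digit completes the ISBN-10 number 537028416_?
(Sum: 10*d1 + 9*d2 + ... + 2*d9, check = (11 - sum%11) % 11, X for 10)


Weighted sum: 216
216 mod 11 = 7

Check digit: 4


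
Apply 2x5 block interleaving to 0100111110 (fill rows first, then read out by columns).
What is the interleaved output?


Matrix:
  01001
  11110
Read columns: 0111010110

0111010110


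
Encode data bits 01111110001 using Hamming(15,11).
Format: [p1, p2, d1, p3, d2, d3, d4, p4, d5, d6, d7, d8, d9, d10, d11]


Parity bits: p1=1, p2=1, p3=0, p4=0

110011101110001


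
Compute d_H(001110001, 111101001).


XOR: 110011000
Count of 1s: 4

4


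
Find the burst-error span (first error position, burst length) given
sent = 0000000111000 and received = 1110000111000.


XOR: 1110000000000

Burst at position 0, length 3


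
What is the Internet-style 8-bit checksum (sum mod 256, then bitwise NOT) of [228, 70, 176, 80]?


Sum = 554 mod 256 = 42
Complement = 213

213


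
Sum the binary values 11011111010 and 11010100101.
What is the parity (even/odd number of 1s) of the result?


11011111010 = 1786
11010100101 = 1701
Sum = 3487 = 110110011111
1s count = 9

odd parity (9 ones in 110110011111)


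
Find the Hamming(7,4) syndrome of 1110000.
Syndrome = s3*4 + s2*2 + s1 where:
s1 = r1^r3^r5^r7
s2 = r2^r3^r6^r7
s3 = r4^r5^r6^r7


s1=0, s2=0, s3=0

Syndrome = 0 (no error)


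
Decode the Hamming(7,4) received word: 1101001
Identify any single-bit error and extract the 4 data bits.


Syndrome = 0: no error detected

Data: 0001 (no errors)


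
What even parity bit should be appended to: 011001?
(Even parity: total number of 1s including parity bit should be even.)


Number of 1s in data: 3
Parity bit: 1

1


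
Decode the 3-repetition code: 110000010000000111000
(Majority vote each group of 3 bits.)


Groups: 110, 000, 010, 000, 000, 111, 000
Majority votes: 1000010

1000010


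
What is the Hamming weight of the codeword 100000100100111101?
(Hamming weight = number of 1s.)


Counting 1s in 100000100100111101

8


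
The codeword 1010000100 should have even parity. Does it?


Number of 1s: 3

No, parity error (3 ones)


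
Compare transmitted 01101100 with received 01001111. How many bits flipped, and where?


XOR: 00100011

3 error(s) at position(s): 2, 6, 7


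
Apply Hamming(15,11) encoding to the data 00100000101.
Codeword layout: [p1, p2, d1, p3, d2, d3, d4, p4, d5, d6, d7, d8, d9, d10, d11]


Parity bits: p1=0, p2=0, p3=1, p4=0

000101000000101


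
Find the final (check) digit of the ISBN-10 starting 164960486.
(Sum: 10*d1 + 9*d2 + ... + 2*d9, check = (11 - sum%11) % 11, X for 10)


Weighted sum: 247
247 mod 11 = 5

Check digit: 6


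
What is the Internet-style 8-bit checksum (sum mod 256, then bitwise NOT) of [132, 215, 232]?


Sum = 579 mod 256 = 67
Complement = 188

188


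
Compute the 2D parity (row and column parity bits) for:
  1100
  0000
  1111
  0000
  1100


Row parities: 00000
Column parities: 1111

Row P: 00000, Col P: 1111, Corner: 0


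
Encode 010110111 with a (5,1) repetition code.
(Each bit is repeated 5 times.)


Each bit -> 5 copies

000001111100000111111111100000111111111111111


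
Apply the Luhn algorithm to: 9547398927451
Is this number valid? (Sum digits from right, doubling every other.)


Luhn sum = 61
61 mod 10 = 1

Invalid (Luhn sum mod 10 = 1)


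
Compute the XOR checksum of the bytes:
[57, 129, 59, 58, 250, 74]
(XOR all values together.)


XOR chain: 57 ^ 129 ^ 59 ^ 58 ^ 250 ^ 74 = 9

9


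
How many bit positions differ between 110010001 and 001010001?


XOR: 111000000
Count of 1s: 3

3


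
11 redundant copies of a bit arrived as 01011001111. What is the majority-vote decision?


Ones: 7 out of 11
Threshold: 6

1 (7/11 voted 1)


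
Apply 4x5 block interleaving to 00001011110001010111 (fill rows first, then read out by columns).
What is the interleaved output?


Matrix:
  00001
  01111
  00010
  10111
Read columns: 00010100010101111101

00010100010101111101


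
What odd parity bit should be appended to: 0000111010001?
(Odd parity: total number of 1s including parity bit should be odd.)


Number of 1s in data: 5
Parity bit: 0

0


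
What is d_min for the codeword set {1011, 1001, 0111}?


Comparing all pairs, minimum distance: 1
Can detect 0 errors, correct 0 errors

1


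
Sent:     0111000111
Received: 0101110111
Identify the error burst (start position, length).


XOR: 0010110000

Burst at position 2, length 4


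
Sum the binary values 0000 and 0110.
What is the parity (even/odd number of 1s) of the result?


0000 = 0
0110 = 6
Sum = 6 = 110
1s count = 2

even parity (2 ones in 110)


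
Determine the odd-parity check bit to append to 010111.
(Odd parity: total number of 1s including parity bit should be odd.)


Number of 1s in data: 4
Parity bit: 1

1


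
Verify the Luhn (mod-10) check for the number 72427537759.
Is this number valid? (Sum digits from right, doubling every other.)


Luhn sum = 52
52 mod 10 = 2

Invalid (Luhn sum mod 10 = 2)


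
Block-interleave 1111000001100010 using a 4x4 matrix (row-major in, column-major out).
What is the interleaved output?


Matrix:
  1111
  0000
  0110
  0010
Read columns: 1000101010111000

1000101010111000


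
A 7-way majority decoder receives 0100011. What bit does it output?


Ones: 3 out of 7
Threshold: 4

0 (3/7 voted 1)


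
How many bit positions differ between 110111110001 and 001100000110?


XOR: 111011110111
Count of 1s: 10

10


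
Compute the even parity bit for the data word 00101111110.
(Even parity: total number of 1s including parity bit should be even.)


Number of 1s in data: 7
Parity bit: 1

1


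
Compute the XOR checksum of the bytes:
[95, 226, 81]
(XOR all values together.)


XOR chain: 95 ^ 226 ^ 81 = 236

236


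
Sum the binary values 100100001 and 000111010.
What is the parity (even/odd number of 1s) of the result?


100100001 = 289
000111010 = 58
Sum = 347 = 101011011
1s count = 6

even parity (6 ones in 101011011)


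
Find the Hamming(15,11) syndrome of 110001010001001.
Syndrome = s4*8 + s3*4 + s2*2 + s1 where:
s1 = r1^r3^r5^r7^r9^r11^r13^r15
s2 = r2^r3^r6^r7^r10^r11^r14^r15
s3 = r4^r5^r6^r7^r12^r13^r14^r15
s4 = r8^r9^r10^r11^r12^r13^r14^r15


s1=0, s2=1, s3=1, s4=1

Syndrome = 14 (error at position 14)


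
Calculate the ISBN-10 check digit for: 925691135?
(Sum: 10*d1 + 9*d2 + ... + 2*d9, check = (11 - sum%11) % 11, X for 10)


Weighted sum: 272
272 mod 11 = 8

Check digit: 3


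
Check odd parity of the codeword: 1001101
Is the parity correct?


Number of 1s: 4

No, parity error (4 ones)


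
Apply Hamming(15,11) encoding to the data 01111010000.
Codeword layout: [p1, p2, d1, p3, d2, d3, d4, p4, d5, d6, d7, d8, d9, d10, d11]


Parity bits: p1=0, p2=1, p3=1, p4=0

010111101010000


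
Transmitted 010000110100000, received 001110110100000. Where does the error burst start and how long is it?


XOR: 011110000000000

Burst at position 1, length 4


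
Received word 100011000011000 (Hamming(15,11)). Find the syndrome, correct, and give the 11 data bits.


Syndrome = 5: error at position 5

Data: 00100011000 (corrected bit 5)


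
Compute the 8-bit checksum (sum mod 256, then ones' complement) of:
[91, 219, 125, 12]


Sum = 447 mod 256 = 191
Complement = 64

64


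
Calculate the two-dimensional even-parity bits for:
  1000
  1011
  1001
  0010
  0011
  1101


Row parities: 110101
Column parities: 0110

Row P: 110101, Col P: 0110, Corner: 0


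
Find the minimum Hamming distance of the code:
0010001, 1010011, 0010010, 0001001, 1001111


Comparing all pairs, minimum distance: 2
Can detect 1 errors, correct 0 errors

2


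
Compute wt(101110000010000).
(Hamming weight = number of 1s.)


Counting 1s in 101110000010000

5


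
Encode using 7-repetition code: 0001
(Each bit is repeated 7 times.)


Each bit -> 7 copies

0000000000000000000001111111


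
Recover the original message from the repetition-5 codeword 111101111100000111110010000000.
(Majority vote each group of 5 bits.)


Groups: 11110, 11111, 00000, 11111, 00100, 00000
Majority votes: 110100

110100


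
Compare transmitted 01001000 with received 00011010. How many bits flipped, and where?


XOR: 01010010

3 error(s) at position(s): 1, 3, 6


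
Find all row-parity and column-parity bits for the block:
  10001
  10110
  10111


Row parities: 010
Column parities: 10000

Row P: 010, Col P: 10000, Corner: 1


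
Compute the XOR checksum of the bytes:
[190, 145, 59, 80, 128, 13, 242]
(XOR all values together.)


XOR chain: 190 ^ 145 ^ 59 ^ 80 ^ 128 ^ 13 ^ 242 = 59

59


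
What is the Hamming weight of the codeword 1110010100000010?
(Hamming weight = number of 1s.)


Counting 1s in 1110010100000010

6


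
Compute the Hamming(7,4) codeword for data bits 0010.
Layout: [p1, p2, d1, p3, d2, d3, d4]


Parity bits: p1=0, p2=1, p3=1

0101010


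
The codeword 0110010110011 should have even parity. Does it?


Number of 1s: 7

No, parity error (7 ones)


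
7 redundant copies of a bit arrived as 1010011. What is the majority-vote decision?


Ones: 4 out of 7
Threshold: 4

1 (4/7 voted 1)


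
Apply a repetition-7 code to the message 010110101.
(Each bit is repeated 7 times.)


Each bit -> 7 copies

000000011111110000000111111111111110000000111111100000001111111


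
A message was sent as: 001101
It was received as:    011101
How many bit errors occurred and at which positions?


XOR: 010000

1 error(s) at position(s): 1


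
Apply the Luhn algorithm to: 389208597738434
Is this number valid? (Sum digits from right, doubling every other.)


Luhn sum = 80
80 mod 10 = 0

Valid (Luhn sum mod 10 = 0)


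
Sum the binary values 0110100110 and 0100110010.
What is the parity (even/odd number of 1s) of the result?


0110100110 = 422
0100110010 = 306
Sum = 728 = 1011011000
1s count = 5

odd parity (5 ones in 1011011000)


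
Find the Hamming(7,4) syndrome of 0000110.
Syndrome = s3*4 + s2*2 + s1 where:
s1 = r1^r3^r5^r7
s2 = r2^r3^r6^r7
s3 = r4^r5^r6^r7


s1=1, s2=1, s3=0

Syndrome = 3 (error at position 3)


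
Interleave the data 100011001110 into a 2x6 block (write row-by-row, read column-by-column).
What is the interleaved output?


Matrix:
  100011
  001110
Read columns: 100001011110

100001011110


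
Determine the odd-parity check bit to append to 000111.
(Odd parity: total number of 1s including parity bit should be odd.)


Number of 1s in data: 3
Parity bit: 0

0


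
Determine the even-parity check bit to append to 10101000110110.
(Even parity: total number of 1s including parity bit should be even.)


Number of 1s in data: 7
Parity bit: 1

1


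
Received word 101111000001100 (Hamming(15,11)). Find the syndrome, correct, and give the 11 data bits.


Syndrome = 4: error at position 4

Data: 11100001100 (corrected bit 4)


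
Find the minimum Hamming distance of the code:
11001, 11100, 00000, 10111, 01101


Comparing all pairs, minimum distance: 2
Can detect 1 errors, correct 0 errors

2


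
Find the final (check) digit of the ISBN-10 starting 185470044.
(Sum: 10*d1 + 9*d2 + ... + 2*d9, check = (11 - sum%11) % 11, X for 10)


Weighted sum: 212
212 mod 11 = 3

Check digit: 8


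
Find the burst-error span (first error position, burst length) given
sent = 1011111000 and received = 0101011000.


XOR: 1110100000

Burst at position 0, length 5


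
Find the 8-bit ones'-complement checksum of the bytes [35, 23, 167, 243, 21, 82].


Sum = 571 mod 256 = 59
Complement = 196

196


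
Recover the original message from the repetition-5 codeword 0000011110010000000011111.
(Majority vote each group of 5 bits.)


Groups: 00000, 11110, 01000, 00000, 11111
Majority votes: 01001

01001


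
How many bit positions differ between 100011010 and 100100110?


XOR: 000111100
Count of 1s: 4

4


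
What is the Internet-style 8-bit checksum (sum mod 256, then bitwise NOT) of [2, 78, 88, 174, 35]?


Sum = 377 mod 256 = 121
Complement = 134

134


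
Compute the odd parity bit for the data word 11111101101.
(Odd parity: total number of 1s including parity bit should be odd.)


Number of 1s in data: 9
Parity bit: 0

0


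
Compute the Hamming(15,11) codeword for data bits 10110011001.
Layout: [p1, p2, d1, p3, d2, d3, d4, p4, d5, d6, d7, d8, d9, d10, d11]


Parity bits: p1=0, p2=1, p3=0, p4=1

011001110011001


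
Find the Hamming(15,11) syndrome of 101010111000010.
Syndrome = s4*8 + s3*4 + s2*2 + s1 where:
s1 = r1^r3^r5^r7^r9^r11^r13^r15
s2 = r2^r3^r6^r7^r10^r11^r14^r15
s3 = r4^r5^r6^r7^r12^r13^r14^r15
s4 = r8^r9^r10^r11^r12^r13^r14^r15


s1=1, s2=1, s3=1, s4=1

Syndrome = 15 (error at position 15)


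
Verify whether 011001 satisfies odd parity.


Number of 1s: 3

Yes, parity is correct (3 ones)


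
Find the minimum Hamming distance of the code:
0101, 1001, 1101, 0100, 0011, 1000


Comparing all pairs, minimum distance: 1
Can detect 0 errors, correct 0 errors

1


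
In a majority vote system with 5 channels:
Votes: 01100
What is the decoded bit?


Ones: 2 out of 5
Threshold: 3

0 (2/5 voted 1)


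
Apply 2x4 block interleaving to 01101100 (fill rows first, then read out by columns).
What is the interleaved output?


Matrix:
  0110
  1100
Read columns: 01111000

01111000


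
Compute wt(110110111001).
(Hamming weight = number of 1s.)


Counting 1s in 110110111001

8


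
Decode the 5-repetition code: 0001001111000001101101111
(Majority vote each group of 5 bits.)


Groups: 00010, 01111, 00000, 11011, 01111
Majority votes: 01011

01011


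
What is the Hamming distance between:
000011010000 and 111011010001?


XOR: 111000000001
Count of 1s: 4

4


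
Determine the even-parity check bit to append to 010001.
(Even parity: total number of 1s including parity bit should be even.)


Number of 1s in data: 2
Parity bit: 0

0


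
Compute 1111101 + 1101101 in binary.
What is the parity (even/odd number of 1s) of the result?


1111101 = 125
1101101 = 109
Sum = 234 = 11101010
1s count = 5

odd parity (5 ones in 11101010)


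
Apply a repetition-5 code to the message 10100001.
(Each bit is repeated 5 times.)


Each bit -> 5 copies

1111100000111110000000000000000000011111


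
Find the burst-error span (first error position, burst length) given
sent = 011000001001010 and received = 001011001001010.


XOR: 010011000000000

Burst at position 1, length 5


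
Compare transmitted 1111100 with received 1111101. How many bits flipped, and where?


XOR: 0000001

1 error(s) at position(s): 6


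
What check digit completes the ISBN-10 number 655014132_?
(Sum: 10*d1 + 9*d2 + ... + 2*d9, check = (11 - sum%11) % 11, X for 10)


Weighted sum: 188
188 mod 11 = 1

Check digit: X


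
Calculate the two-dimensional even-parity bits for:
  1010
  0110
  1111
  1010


Row parities: 0000
Column parities: 1001

Row P: 0000, Col P: 1001, Corner: 0


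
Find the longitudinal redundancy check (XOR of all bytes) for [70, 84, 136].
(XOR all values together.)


XOR chain: 70 ^ 84 ^ 136 = 154

154


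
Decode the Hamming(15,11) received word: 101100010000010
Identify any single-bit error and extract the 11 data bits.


Syndrome = 0: no error detected

Data: 10000000010 (no errors)


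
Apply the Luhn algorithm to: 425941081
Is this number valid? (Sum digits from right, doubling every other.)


Luhn sum = 36
36 mod 10 = 6

Invalid (Luhn sum mod 10 = 6)
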